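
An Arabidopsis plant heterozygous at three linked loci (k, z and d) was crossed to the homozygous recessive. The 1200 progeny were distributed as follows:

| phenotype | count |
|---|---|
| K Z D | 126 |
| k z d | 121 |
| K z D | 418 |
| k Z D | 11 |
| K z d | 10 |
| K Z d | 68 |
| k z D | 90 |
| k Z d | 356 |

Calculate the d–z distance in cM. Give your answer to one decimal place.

22.3 cM

The two most frequent reciprocal classes, k Z d and K z D, are the parental types, so the F1 was k Z d / K z D.
The two rarest classes, k Z D and K z d, are the double crossovers. Comparing them with the parentals, only the d allele has switched, so d is the middle locus and the order is k – d – z.
Crossovers in the d–z interval produce the single-crossover classes k z d and K Z D (121 + 126 = 247) plus the double crossovers (21).
RF(d–z) = (247 + 21) / 1200 = 268/1200 = 0.2233 → 22.3 cM.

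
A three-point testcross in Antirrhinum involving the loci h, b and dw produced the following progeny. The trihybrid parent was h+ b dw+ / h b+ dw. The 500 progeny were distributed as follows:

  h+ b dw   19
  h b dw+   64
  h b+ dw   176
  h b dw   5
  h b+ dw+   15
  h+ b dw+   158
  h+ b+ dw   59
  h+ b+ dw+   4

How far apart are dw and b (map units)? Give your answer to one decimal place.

8.6 map units

The two rarest classes, h+ b+ dw+ and h b dw, are the double crossovers. Comparing them with the parentals, only the b allele has switched, so b is the middle locus and the order is dw – b – h.
Crossovers in the dw–b interval produce the single-crossover classes h+ b dw and h b+ dw+ (19 + 15 = 34) plus the double crossovers (9).
RF(dw–b) = (34 + 9) / 500 = 43/500 = 0.0860 → 8.6 map units.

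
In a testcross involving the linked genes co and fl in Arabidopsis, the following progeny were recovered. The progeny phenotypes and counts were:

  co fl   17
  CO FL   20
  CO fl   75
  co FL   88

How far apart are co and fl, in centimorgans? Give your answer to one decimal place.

The two most frequent classes, CO fl (75) and co FL (88), are the parental types, so the F1 was CO fl / co FL.
The recombinant classes are CO FL and co fl: 20 + 17 = 37.
Recombination frequency = 37/200 = 0.1850 ≈ 18.5%, i.e. 18.5 centimorgans.

18.5 centimorgans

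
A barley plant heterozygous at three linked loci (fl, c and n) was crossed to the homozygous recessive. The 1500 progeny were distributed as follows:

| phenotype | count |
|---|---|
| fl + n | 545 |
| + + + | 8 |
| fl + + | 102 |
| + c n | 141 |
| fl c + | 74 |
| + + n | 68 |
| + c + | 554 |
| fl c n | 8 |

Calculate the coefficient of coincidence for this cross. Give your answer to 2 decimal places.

The two most frequent reciprocal classes, + c + and fl + n, are the parental types, so the F1 was + c + / fl + n.
The two rarest classes, + + + and fl c n, are the double crossovers. Comparing them with the parentals, only the c allele has switched, so c is the middle locus and the order is n – c – fl.
n–c: (243 + 16)/1500 = 0.1727; c–fl: (142 + 16)/1500 = 0.1053.
Expected DCO frequency = 0.1727 × 0.1053 ≈ 0.01819; observed = 16/1500 ≈ 0.01067.
Coefficient of coincidence = 0.01067/0.01819 ≈ 0.59.

0.59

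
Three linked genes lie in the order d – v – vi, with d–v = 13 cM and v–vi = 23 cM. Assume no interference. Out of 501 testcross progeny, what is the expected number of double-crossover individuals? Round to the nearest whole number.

Map distances give recombination frequencies of 0.130 and 0.230 for the two intervals.
With no interference, expected double-crossover frequency = 0.130 × 0.230 = 0.02990.
Expected number = 0.02990 × 501 = 14.98 ≈ 15.

15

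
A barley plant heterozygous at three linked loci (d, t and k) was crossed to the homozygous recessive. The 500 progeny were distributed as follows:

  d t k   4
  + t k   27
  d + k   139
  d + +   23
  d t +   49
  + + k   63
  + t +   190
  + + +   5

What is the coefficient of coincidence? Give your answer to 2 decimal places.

0.63

The two most frequent reciprocal classes, d + k and + t +, are the parental types, so the F1 was d + k / + t +.
The two rarest classes, d t k and + + +, are the double crossovers. Comparing them with the parentals, only the t allele has switched, so t is the middle locus and the order is d – t – k.
d–t: (112 + 9)/500 = 0.2420; t–k: (50 + 9)/500 = 0.1180.
Expected DCO frequency = 0.2420 × 0.1180 ≈ 0.02856; observed = 9/500 ≈ 0.01800.
Coefficient of coincidence = 0.01800/0.02856 ≈ 0.63.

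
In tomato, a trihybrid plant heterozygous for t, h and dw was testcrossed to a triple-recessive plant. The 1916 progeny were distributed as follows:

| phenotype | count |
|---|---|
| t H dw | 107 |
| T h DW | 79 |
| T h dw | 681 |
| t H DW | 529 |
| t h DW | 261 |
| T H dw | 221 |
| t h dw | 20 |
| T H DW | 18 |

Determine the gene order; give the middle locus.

t

The two most frequent reciprocal classes, T h dw and t H DW, are the parental types, so the F1 was T h dw / t H DW.
The two rarest classes, t h dw and T H DW, are the double crossovers. Comparing them with the parentals, only the t allele has switched, so t is the middle locus and the order is dw – t – h.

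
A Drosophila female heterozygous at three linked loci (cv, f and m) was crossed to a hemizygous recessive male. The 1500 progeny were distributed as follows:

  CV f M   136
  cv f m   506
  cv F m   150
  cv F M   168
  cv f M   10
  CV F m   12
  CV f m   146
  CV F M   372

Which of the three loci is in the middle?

The two most frequent reciprocal classes, CV F M and cv f m, are the parental types, so the F1 was CV F M / cv f m.
The two rarest classes, CV F m and cv f M, are the double crossovers. Comparing them with the parentals, only the m allele has switched, so m is the middle locus and the order is f – m – cv.

m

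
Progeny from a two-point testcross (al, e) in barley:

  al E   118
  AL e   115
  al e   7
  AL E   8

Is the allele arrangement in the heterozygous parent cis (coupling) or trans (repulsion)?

The two most frequent classes are AL e (115) and al E (118); these are the parental (non-recombinant) types.
So the F1 carried AL e on one chromosome and al E on the other — the recessive alleles are on opposite chromosomes (trans / repulsion).

trans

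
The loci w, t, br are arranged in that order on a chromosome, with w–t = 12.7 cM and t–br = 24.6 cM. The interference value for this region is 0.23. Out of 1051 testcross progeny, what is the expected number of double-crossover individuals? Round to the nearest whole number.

Map distances give recombination frequencies of 0.127 and 0.246 for the two intervals.
With interference 0.23 (so coincidence = 0.77), expected double-crossover frequency = 0.127 × 0.246 × 0.77 = 0.02406.
Expected number = 0.02406 × 1051 = 25.28 ≈ 25.

25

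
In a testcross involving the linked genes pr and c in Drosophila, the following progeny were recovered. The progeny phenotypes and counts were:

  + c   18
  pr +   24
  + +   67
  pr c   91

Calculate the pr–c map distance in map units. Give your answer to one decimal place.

21.0 map units

The two most frequent classes, + + (67) and pr c (91), are the parental types, so the F1 was + + / pr c.
The recombinant classes are + c and pr +: 18 + 24 = 42.
Recombination frequency = 42/200 = 0.2100 ≈ 21.0%, i.e. 21.0 map units.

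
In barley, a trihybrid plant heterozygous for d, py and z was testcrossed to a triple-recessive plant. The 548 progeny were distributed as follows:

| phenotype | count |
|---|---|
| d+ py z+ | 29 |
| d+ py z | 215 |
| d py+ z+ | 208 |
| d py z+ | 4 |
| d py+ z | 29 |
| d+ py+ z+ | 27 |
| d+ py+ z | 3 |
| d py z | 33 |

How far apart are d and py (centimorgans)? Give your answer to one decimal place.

The two most frequent reciprocal classes, d py+ z+ and d+ py z, are the parental types, so the F1 was d py+ z+ / d+ py z.
The two rarest classes, d py z+ and d+ py+ z, are the double crossovers. Comparing them with the parentals, only the py allele has switched, so py is the middle locus and the order is z – py – d.
Crossovers in the py–d interval produce the single-crossover classes d+ py+ z+ and d py z (27 + 33 = 60) plus the double crossovers (7).
RF(py–d) = (60 + 7) / 548 = 67/548 = 0.1223 → 12.2 centimorgans.

12.2 centimorgans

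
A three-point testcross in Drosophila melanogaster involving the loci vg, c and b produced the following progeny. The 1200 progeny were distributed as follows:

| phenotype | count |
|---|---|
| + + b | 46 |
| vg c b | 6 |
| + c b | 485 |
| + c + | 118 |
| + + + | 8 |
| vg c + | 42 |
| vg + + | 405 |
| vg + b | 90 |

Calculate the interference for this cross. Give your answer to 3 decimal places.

The two most frequent reciprocal classes, vg + + and + c b, are the parental types, so the F1 was vg + + / + c b.
The two rarest classes, + + + and vg c b, are the double crossovers. Comparing them with the parentals, only the vg allele has switched, so vg is the middle locus and the order is c – vg – b.
c–vg: (88 + 14)/1200 = 0.0850; vg–b: (208 + 14)/1200 = 0.1850.
Expected DCO frequency = 0.0850 × 0.1850 ≈ 0.01572; observed = 14/1200 ≈ 0.01167.
Coefficient of coincidence = 0.01167/0.01572 ≈ 0.742; interference = 1 − 0.742 = 0.258.

0.258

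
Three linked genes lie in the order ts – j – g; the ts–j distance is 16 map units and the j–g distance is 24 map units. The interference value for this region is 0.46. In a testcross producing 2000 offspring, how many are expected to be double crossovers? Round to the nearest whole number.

Map distances give recombination frequencies of 0.160 and 0.240 for the two intervals.
With interference 0.46 (so coincidence = 0.54), expected double-crossover frequency = 0.160 × 0.240 × 0.54 = 0.02074.
Expected number = 0.02074 × 2000 = 41.47 ≈ 41.

41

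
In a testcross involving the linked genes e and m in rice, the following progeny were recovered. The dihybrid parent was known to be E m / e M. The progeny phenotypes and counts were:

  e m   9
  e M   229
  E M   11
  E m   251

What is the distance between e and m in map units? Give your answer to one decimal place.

4.0 map units

The recombinant classes are E M and e m: 11 + 9 = 20.
Recombination frequency = 20/500 = 0.0400 ≈ 4.0%, i.e. 4.0 map units.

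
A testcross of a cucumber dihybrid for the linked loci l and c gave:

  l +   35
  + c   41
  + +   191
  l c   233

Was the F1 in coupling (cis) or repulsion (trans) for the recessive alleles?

The two most frequent classes are + + (191) and l c (233); these are the parental (non-recombinant) types.
So the F1 carried + + on one chromosome and l c on the other — the recessive alleles are on the same chromosome (cis / coupling).

cis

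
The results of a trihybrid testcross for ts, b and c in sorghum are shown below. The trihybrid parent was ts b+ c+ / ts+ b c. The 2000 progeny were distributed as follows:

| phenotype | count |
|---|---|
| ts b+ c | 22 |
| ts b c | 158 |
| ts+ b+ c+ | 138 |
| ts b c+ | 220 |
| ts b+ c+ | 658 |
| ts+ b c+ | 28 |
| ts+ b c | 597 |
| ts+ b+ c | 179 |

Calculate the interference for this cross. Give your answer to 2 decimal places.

0.36

The two rarest classes, ts b+ c and ts+ b c+, are the double crossovers. Comparing them with the parentals, only the c allele has switched, so c is the middle locus and the order is ts – c – b.
ts–c: (296 + 50)/2000 = 0.1730; c–b: (399 + 50)/2000 = 0.2245.
Expected DCO frequency = 0.1730 × 0.2245 ≈ 0.03884; observed = 50/2000 ≈ 0.02500.
Coefficient of coincidence = 0.02500/0.03884 ≈ 0.64; interference = 1 − 0.64 = 0.36.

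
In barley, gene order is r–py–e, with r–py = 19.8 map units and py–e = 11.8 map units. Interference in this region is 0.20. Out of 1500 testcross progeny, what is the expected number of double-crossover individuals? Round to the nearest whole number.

Map distances give recombination frequencies of 0.198 and 0.118 for the two intervals.
With interference 0.20 (so coincidence = 0.80), expected double-crossover frequency = 0.198 × 0.118 × 0.80 = 0.01869.
Expected number = 0.01869 × 1500 = 28.04 ≈ 28.

28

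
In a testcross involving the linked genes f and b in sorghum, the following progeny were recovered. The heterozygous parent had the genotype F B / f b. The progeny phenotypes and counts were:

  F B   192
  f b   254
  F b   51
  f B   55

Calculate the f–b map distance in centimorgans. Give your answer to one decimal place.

The recombinant classes are F b and f B: 51 + 55 = 106.
Recombination frequency = 106/552 = 0.1920 ≈ 19.2%, i.e. 19.2 centimorgans.

19.2 centimorgans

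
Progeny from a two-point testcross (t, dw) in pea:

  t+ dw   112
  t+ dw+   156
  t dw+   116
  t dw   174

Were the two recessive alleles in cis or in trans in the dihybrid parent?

The two most frequent classes are t+ dw+ (156) and t dw (174); these are the parental (non-recombinant) types.
So the F1 carried t+ dw+ on one chromosome and t dw on the other — the recessive alleles are on the same chromosome (cis / coupling).

cis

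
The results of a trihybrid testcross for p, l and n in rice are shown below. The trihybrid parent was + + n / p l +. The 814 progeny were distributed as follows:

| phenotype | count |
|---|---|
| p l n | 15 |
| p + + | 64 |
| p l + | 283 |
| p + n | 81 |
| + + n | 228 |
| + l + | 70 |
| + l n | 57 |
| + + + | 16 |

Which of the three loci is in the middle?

n

The two rarest classes, + + + and p l n, are the double crossovers. Comparing them with the parentals, only the n allele has switched, so n is the middle locus and the order is l – n – p.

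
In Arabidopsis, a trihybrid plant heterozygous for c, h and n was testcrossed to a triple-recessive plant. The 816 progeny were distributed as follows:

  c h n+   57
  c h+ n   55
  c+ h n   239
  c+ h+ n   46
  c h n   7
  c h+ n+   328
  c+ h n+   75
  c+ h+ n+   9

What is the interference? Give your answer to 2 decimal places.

0.25

The two most frequent reciprocal classes, c+ h n and c h+ n+, are the parental types, so the F1 was c+ h n / c h+ n+.
The two rarest classes, c h n and c+ h+ n+, are the double crossovers. Comparing them with the parentals, only the c allele has switched, so c is the middle locus and the order is h – c – n.
h–c: (103 + 16)/816 = 0.1458; c–n: (130 + 16)/816 = 0.1789.
Expected DCO frequency = 0.1458 × 0.1789 ≈ 0.02608; observed = 16/816 ≈ 0.01961.
Coefficient of coincidence = 0.01961/0.02608 ≈ 0.75; interference = 1 − 0.75 = 0.25.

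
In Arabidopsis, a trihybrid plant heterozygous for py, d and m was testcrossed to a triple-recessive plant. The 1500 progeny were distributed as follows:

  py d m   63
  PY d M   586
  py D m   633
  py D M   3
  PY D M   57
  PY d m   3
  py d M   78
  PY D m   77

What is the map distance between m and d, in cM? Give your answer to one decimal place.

The two most frequent reciprocal classes, py D m and PY d M, are the parental types, so the F1 was py D m / PY d M.
The two rarest classes, py D M and PY d m, are the double crossovers. Comparing them with the parentals, only the m allele has switched, so m is the middle locus and the order is py – m – d.
Crossovers in the m–d interval produce the single-crossover classes py d m and PY D M (63 + 57 = 120) plus the double crossovers (6).
RF(m–d) = (120 + 6) / 1500 = 126/1500 = 0.0840 → 8.4 cM.

8.4 cM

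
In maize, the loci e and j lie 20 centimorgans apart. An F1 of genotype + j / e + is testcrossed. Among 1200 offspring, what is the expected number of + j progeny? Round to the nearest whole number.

480

A map distance of 20 centimorgans corresponds to a recombination frequency of 0.200.
The F1 is + j / e +, so + j is a parental gamete class with expected frequency (1 − r)/2 = 0.800/2 = 0.4000.
Expected number = 0.4000 × 1200 = 480.00 ≈ 480.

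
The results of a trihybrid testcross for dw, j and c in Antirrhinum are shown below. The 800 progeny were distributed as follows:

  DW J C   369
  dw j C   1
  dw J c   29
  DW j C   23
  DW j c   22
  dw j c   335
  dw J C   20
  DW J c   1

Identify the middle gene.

The two most frequent reciprocal classes, DW J C and dw j c, are the parental types, so the F1 was DW J C / dw j c.
The two rarest classes, DW J c and dw j C, are the double crossovers. Comparing them with the parentals, only the c allele has switched, so c is the middle locus and the order is j – c – dw.

c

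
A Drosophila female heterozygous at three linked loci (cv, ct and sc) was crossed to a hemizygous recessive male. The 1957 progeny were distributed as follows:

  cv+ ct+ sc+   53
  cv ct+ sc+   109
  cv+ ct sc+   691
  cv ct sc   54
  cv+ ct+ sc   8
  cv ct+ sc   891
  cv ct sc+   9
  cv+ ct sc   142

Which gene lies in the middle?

cv

The two most frequent reciprocal classes, cv+ ct sc+ and cv ct+ sc, are the parental types, so the F1 was cv+ ct sc+ / cv ct+ sc.
The two rarest classes, cv ct sc+ and cv+ ct+ sc, are the double crossovers. Comparing them with the parentals, only the cv allele has switched, so cv is the middle locus and the order is sc – cv – ct.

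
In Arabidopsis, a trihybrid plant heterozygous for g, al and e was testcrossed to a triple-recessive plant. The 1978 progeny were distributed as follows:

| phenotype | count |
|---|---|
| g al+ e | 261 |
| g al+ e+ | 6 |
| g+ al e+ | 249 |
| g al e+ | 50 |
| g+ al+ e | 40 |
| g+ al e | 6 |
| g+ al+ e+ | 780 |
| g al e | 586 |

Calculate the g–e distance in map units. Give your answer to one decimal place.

The two most frequent reciprocal classes, g al e and g+ al+ e+, are the parental types, so the F1 was g al e / g+ al+ e+.
The two rarest classes, g+ al e and g al+ e+, are the double crossovers. Comparing them with the parentals, only the g allele has switched, so g is the middle locus and the order is e – g – al.
Crossovers in the e–g interval produce the single-crossover classes g al e+ and g+ al+ e (50 + 40 = 90) plus the double crossovers (12).
RF(e–g) = (90 + 12) / 1978 = 102/1978 = 0.0516 → 5.2 map units.

5.2 map units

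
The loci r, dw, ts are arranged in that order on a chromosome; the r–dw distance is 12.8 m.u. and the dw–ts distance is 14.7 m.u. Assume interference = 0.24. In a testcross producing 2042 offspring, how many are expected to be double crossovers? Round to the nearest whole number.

Map distances give recombination frequencies of 0.128 and 0.147 for the two intervals.
With interference 0.24 (so coincidence = 0.76), expected double-crossover frequency = 0.128 × 0.147 × 0.76 = 0.01430.
Expected number = 0.01430 × 2042 = 29.20 ≈ 29.

29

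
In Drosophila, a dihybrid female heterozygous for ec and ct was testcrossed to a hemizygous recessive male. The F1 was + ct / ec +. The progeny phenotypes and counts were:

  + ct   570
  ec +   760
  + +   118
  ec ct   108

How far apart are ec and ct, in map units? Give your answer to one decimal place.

14.5 map units

The recombinant classes are + + and ec ct: 118 + 108 = 226.
Recombination frequency = 226/1556 = 0.1452 ≈ 14.5%, i.e. 14.5 map units.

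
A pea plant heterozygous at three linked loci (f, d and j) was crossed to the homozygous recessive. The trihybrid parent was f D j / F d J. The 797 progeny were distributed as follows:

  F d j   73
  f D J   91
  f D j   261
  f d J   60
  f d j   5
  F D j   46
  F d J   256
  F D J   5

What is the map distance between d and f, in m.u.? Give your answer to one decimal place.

14.6 m.u.

The two rarest classes, f d j and F D J, are the double crossovers. Comparing them with the parentals, only the d allele has switched, so d is the middle locus and the order is j – d – f.
Crossovers in the d–f interval produce the single-crossover classes F D j and f d J (46 + 60 = 106) plus the double crossovers (10).
RF(d–f) = (106 + 10) / 797 = 116/797 = 0.1455 → 14.6 m.u.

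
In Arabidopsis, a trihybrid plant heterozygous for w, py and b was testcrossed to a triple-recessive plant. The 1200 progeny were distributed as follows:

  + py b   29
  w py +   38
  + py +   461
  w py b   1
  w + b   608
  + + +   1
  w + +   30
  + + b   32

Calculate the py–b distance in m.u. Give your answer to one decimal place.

The two most frequent reciprocal classes, w + b and + py +, are the parental types, so the F1 was w + b / + py +.
The two rarest classes, w py b and + + +, are the double crossovers. Comparing them with the parentals, only the py allele has switched, so py is the middle locus and the order is b – py – w.
Crossovers in the b–py interval produce the single-crossover classes w + + and + py b (30 + 29 = 59) plus the double crossovers (2).
RF(b–py) = (59 + 2) / 1200 = 61/1200 = 0.0508 → 5.1 m.u.

5.1 m.u.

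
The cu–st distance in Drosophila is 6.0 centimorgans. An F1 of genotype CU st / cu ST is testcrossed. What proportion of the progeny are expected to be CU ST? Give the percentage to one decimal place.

3.0%

A map distance of 6.0 centimorgans corresponds to a recombination frequency of 0.060.
The F1 is CU st / cu ST, so CU ST is a recombinant gamete class with expected frequency r/2 = 0.060/2 = 0.0300.
That is 0.0300 = 3.0% of the progeny.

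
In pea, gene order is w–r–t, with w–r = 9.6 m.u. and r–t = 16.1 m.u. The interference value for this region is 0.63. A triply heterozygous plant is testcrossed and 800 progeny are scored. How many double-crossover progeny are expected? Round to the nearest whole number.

Map distances give recombination frequencies of 0.096 and 0.161 for the two intervals.
With interference 0.63 (so coincidence = 0.37), expected double-crossover frequency = 0.096 × 0.161 × 0.37 = 0.00572.
Expected number = 0.00572 × 800 = 4.57 ≈ 5.

5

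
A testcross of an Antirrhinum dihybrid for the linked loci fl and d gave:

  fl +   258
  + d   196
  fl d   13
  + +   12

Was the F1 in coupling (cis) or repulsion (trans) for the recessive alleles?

trans

The two most frequent classes are + d (196) and fl + (258); these are the parental (non-recombinant) types.
So the F1 carried + d on one chromosome and fl + on the other — the recessive alleles are on opposite chromosomes (trans / repulsion).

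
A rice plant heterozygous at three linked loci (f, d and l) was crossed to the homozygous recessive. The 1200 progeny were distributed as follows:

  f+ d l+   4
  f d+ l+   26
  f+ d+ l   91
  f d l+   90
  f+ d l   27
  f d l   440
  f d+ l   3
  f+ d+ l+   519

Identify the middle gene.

d

The two most frequent reciprocal classes, f+ d+ l+ and f d l, are the parental types, so the F1 was f+ d+ l+ / f d l.
The two rarest classes, f+ d l+ and f d+ l, are the double crossovers. Comparing them with the parentals, only the d allele has switched, so d is the middle locus and the order is l – d – f.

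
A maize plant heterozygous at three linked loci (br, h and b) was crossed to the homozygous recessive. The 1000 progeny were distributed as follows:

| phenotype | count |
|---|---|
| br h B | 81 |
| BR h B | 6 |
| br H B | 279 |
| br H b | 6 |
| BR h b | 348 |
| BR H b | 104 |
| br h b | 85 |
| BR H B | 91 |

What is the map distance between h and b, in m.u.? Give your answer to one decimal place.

19.7 m.u.

The two most frequent reciprocal classes, BR h b and br H B, are the parental types, so the F1 was BR h b / br H B.
The two rarest classes, BR h B and br H b, are the double crossovers. Comparing them with the parentals, only the b allele has switched, so b is the middle locus and the order is h – b – br.
Crossovers in the h–b interval produce the single-crossover classes BR H b and br h B (104 + 81 = 185) plus the double crossovers (12).
RF(h–b) = (185 + 12) / 1000 = 197/1000 = 0.1970 → 19.7 m.u.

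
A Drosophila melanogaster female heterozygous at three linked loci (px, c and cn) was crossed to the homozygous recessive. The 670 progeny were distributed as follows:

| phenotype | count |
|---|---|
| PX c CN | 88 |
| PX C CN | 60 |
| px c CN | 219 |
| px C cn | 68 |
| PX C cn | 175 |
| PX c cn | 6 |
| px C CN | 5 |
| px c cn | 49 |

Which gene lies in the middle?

The two most frequent reciprocal classes, PX C cn and px c CN, are the parental types, so the F1 was PX C cn / px c CN.
The two rarest classes, PX c cn and px C CN, are the double crossovers. Comparing them with the parentals, only the c allele has switched, so c is the middle locus and the order is px – c – cn.

c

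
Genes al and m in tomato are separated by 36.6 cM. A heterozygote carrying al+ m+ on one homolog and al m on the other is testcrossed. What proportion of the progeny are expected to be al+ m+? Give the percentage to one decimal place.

31.7%

A map distance of 36.6 cM corresponds to a recombination frequency of 0.366.
The F1 is al+ m+ / al m, so al+ m+ is a parental gamete class with expected frequency (1 − r)/2 = 0.634/2 = 0.3170.
That is 0.3170 = 31.7% of the progeny.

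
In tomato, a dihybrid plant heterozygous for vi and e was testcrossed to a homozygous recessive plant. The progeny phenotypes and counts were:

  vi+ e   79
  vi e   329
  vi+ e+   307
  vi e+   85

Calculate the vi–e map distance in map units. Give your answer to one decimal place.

20.5 map units

The two most frequent classes, vi+ e+ (307) and vi e (329), are the parental types, so the F1 was vi+ e+ / vi e.
The recombinant classes are vi+ e and vi e+: 79 + 85 = 164.
Recombination frequency = 164/800 = 0.2050 ≈ 20.5%, i.e. 20.5 map units.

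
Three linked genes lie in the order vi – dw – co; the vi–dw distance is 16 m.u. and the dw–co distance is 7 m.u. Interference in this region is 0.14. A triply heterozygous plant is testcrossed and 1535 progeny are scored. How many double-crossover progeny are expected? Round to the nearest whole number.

15

Map distances give recombination frequencies of 0.160 and 0.070 for the two intervals.
With interference 0.14 (so coincidence = 0.86), expected double-crossover frequency = 0.160 × 0.070 × 0.86 = 0.00963.
Expected number = 0.00963 × 1535 = 14.79 ≈ 15.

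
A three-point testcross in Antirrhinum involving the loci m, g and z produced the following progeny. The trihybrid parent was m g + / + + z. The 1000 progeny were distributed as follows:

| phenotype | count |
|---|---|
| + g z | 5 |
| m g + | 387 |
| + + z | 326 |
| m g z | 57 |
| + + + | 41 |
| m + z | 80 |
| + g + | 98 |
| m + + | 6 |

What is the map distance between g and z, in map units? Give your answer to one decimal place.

10.9 map units

The two rarest classes, m + + and + g z, are the double crossovers. Comparing them with the parentals, only the g allele has switched, so g is the middle locus and the order is m – g – z.
Crossovers in the g–z interval produce the single-crossover classes m g z and + + + (57 + 41 = 98) plus the double crossovers (11).
RF(g–z) = (98 + 11) / 1000 = 109/1000 = 0.1090 → 10.9 map units.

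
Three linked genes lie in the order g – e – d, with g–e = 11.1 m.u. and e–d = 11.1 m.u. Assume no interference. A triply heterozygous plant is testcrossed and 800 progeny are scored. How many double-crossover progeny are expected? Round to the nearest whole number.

Map distances give recombination frequencies of 0.111 and 0.111 for the two intervals.
With no interference, expected double-crossover frequency = 0.111 × 0.111 = 0.01232.
Expected number = 0.01232 × 800 = 9.86 ≈ 10.

10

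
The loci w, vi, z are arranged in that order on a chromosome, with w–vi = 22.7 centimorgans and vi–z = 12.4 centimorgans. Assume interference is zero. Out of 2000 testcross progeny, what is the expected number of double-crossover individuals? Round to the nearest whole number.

Map distances give recombination frequencies of 0.227 and 0.124 for the two intervals.
With no interference, expected double-crossover frequency = 0.227 × 0.124 = 0.02815.
Expected number = 0.02815 × 2000 = 56.30 ≈ 56.

56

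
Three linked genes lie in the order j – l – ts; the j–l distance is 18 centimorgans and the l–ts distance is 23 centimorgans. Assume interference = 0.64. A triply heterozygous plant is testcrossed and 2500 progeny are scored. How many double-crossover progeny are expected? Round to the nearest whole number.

Map distances give recombination frequencies of 0.180 and 0.230 for the two intervals.
With interference 0.64 (so coincidence = 0.36), expected double-crossover frequency = 0.180 × 0.230 × 0.36 = 0.01490.
Expected number = 0.01490 × 2500 = 37.26 ≈ 37.

37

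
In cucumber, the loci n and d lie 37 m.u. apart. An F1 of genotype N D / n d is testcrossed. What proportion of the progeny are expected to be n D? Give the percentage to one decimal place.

18.5%

A map distance of 37 m.u. corresponds to a recombination frequency of 0.370.
The F1 is N D / n d, so n D is a recombinant gamete class with expected frequency r/2 = 0.370/2 = 0.1850.
That is 0.1850 = 18.5% of the progeny.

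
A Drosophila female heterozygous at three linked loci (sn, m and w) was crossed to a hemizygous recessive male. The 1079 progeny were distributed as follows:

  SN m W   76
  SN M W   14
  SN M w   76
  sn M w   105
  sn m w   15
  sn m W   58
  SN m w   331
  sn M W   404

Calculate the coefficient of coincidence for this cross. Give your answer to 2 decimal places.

0.91

The two most frequent reciprocal classes, sn M W and SN m w, are the parental types, so the F1 was sn M W / SN m w.
The two rarest classes, SN M W and sn m w, are the double crossovers. Comparing them with the parentals, only the sn allele has switched, so sn is the middle locus and the order is w – sn – m.
w–sn: (181 + 29)/1079 = 0.1946; sn–m: (134 + 29)/1079 = 0.1511.
Expected DCO frequency = 0.1946 × 0.1511 ≈ 0.02940; observed = 29/1079 ≈ 0.02688.
Coefficient of coincidence = 0.02688/0.02940 ≈ 0.91.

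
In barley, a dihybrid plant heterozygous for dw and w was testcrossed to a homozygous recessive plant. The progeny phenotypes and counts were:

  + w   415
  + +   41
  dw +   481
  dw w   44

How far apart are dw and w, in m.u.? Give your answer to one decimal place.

The two most frequent classes, + w (415) and dw + (481), are the parental types, so the F1 was + w / dw +.
The recombinant classes are + + and dw w: 41 + 44 = 85.
Recombination frequency = 85/981 = 0.0866 ≈ 8.7%, i.e. 8.7 m.u.

8.7 m.u.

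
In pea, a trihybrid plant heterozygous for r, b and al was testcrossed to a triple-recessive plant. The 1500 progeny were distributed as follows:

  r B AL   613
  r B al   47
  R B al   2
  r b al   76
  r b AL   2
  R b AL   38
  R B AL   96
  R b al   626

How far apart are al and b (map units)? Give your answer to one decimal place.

5.9 map units

The two most frequent reciprocal classes, r B AL and R b al, are the parental types, so the F1 was r B AL / R b al.
The two rarest classes, r b AL and R B al, are the double crossovers. Comparing them with the parentals, only the b allele has switched, so b is the middle locus and the order is al – b – r.
Crossovers in the al–b interval produce the single-crossover classes r B al and R b AL (47 + 38 = 85) plus the double crossovers (4).
RF(al–b) = (85 + 4) / 1500 = 89/1500 = 0.0593 → 5.9 map units.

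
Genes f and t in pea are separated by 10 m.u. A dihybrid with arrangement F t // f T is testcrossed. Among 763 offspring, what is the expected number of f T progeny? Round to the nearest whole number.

A map distance of 10 m.u. corresponds to a recombination frequency of 0.100.
The F1 is F t / f T, so f T is a parental gamete class with expected frequency (1 − r)/2 = 0.900/2 = 0.4500.
Expected number = 0.4500 × 763 = 343.35 ≈ 343.

343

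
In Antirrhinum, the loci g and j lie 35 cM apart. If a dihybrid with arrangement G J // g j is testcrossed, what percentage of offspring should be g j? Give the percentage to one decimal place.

32.5%

A map distance of 35 cM corresponds to a recombination frequency of 0.350.
The F1 is G J / g j, so g j is a parental gamete class with expected frequency (1 − r)/2 = 0.650/2 = 0.3250.
That is 0.3250 = 32.5% of the progeny.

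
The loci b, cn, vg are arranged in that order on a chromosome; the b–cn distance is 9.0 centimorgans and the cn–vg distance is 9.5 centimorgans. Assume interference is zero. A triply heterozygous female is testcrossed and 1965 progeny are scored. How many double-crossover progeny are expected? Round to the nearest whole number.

17

Map distances give recombination frequencies of 0.090 and 0.095 for the two intervals.
With no interference, expected double-crossover frequency = 0.090 × 0.095 = 0.00855.
Expected number = 0.00855 × 1965 = 16.80 ≈ 17.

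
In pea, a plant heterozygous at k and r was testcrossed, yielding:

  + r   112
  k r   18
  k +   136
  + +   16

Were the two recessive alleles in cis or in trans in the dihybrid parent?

trans

The two most frequent classes are + r (112) and k + (136); these are the parental (non-recombinant) types.
So the F1 carried + r on one chromosome and k + on the other — the recessive alleles are on opposite chromosomes (trans / repulsion).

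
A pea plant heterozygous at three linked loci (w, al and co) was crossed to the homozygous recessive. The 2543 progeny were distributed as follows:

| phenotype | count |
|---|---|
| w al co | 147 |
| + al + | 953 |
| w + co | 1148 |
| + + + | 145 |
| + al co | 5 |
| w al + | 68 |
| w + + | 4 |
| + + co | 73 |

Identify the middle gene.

The two most frequent reciprocal classes, + al + and w + co, are the parental types, so the F1 was + al + / w + co.
The two rarest classes, + al co and w + +, are the double crossovers. Comparing them with the parentals, only the co allele has switched, so co is the middle locus and the order is w – co – al.

co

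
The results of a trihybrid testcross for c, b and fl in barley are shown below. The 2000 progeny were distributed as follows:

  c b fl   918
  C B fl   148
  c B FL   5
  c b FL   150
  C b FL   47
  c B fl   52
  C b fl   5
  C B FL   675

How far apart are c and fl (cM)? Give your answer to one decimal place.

15.4 cM

The two most frequent reciprocal classes, C B FL and c b fl, are the parental types, so the F1 was C B FL / c b fl.
The two rarest classes, c B FL and C b fl, are the double crossovers. Comparing them with the parentals, only the c allele has switched, so c is the middle locus and the order is b – c – fl.
Crossovers in the c–fl interval produce the single-crossover classes C B fl and c b FL (148 + 150 = 298) plus the double crossovers (10).
RF(c–fl) = (298 + 10) / 2000 = 308/2000 = 0.1540 → 15.4 cM.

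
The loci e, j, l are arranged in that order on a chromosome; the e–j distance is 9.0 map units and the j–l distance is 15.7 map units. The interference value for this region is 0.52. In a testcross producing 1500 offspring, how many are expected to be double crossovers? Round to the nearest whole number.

Map distances give recombination frequencies of 0.090 and 0.157 for the two intervals.
With interference 0.52 (so coincidence = 0.48), expected double-crossover frequency = 0.090 × 0.157 × 0.48 = 0.00678.
Expected number = 0.00678 × 1500 = 10.17 ≈ 10.

10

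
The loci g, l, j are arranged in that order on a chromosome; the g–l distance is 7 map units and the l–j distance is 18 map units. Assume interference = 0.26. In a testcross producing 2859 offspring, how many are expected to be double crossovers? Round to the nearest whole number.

27

Map distances give recombination frequencies of 0.070 and 0.180 for the two intervals.
With interference 0.26 (so coincidence = 0.74), expected double-crossover frequency = 0.070 × 0.180 × 0.74 = 0.00932.
Expected number = 0.00932 × 2859 = 26.66 ≈ 27.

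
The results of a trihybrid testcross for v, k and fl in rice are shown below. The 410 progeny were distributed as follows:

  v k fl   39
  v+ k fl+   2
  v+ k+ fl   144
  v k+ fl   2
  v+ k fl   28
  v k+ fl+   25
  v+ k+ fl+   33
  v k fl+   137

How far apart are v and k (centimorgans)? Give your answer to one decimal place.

13.9 centimorgans

The two most frequent reciprocal classes, v+ k+ fl and v k fl+, are the parental types, so the F1 was v+ k+ fl / v k fl+.
The two rarest classes, v k+ fl and v+ k fl+, are the double crossovers. Comparing them with the parentals, only the v allele has switched, so v is the middle locus and the order is fl – v – k.
Crossovers in the v–k interval produce the single-crossover classes v+ k fl and v k+ fl+ (28 + 25 = 53) plus the double crossovers (4).
RF(v–k) = (53 + 4) / 410 = 57/410 = 0.1390 → 13.9 centimorgans.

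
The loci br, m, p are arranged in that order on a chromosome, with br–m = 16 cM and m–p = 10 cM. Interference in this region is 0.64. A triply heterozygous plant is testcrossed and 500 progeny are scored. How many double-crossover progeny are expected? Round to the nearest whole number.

Map distances give recombination frequencies of 0.160 and 0.100 for the two intervals.
With interference 0.64 (so coincidence = 0.36), expected double-crossover frequency = 0.160 × 0.100 × 0.36 = 0.00576.
Expected number = 0.00576 × 500 = 2.88 ≈ 3.

3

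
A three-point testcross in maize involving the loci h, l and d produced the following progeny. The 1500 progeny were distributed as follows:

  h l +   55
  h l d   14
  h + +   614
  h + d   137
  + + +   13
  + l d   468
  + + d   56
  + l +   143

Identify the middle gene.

h

The two most frequent reciprocal classes, h + + and + l d, are the parental types, so the F1 was h + + / + l d.
The two rarest classes, + + + and h l d, are the double crossovers. Comparing them with the parentals, only the h allele has switched, so h is the middle locus and the order is d – h – l.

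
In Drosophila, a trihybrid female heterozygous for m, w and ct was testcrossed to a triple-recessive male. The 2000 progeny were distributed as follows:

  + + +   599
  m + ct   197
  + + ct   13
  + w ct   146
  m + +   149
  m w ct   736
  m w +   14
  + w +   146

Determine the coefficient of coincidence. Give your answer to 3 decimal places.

The two most frequent reciprocal classes, m w ct and + + +, are the parental types, so the F1 was m w ct / + + +.
The two rarest classes, m w + and + + ct, are the double crossovers. Comparing them with the parentals, only the ct allele has switched, so ct is the middle locus and the order is w – ct – m.
w–ct: (343 + 27)/2000 = 0.1850; ct–m: (295 + 27)/2000 = 0.1610.
Expected DCO frequency = 0.1850 × 0.1610 ≈ 0.02978; observed = 27/2000 ≈ 0.01350.
Coefficient of coincidence = 0.01350/0.02978 ≈ 0.453.

0.453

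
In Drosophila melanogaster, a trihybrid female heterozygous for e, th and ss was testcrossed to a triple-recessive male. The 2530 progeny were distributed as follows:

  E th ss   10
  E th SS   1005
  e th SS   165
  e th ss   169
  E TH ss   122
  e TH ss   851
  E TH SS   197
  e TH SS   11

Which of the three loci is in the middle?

The two most frequent reciprocal classes, E th SS and e TH ss, are the parental types, so the F1 was E th SS / e TH ss.
The two rarest classes, E th ss and e TH SS, are the double crossovers. Comparing them with the parentals, only the ss allele has switched, so ss is the middle locus and the order is th – ss – e.

ss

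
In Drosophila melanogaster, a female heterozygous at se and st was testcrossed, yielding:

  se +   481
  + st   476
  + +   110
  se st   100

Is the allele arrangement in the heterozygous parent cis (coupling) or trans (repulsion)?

trans

The two most frequent classes are + st (476) and se + (481); these are the parental (non-recombinant) types.
So the F1 carried + st on one chromosome and se + on the other — the recessive alleles are on opposite chromosomes (trans / repulsion).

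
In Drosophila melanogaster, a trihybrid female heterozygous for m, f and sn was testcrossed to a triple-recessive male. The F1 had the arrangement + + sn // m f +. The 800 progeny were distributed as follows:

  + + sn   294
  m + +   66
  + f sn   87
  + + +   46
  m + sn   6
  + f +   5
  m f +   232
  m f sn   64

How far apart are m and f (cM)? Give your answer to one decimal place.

The two rarest classes, m + sn and + f +, are the double crossovers. Comparing them with the parentals, only the m allele has switched, so m is the middle locus and the order is sn – m – f.
Crossovers in the m–f interval produce the single-crossover classes + f sn and m + + (87 + 66 = 153) plus the double crossovers (11).
RF(m–f) = (153 + 11) / 800 = 164/800 = 0.2050 → 20.5 cM.

20.5 cM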